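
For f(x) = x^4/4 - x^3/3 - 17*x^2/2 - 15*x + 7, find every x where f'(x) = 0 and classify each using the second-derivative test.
f'(x) = x^3 - x^2 - 17*x - 15

Solve f'(x) = 0:
  Factor: x^3 - x^2 - 17*x - 15 = (x - 5)*(x + 1)*(x + 3) = 0.
  ⇒ x = -3, -1, 5

f''(x) = 3*x^2 - 2*x - 17
Second-derivative test at each critical point:
  f''(-3) = 16 > 0 → local minimum
  f''(-1) = -12 < 0 → local maximum
  f''(5) = 48 > 0 → local minimum

Critical points: x = -3 (local minimum); x = -1 (local maximum); x = 5 (local minimum)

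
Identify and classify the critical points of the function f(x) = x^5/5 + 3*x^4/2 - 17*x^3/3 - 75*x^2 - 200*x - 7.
f'(x) = x^4 + 6*x^3 - 17*x^2 - 150*x - 200

Solve f'(x) = 0:
  Factor: x^4 + 6*x^3 - 17*x^2 - 150*x - 200 = (x - 5)*(x + 2)*(x + 4)*(x + 5) = 0.
  ⇒ x = -5, -4, -2, 5

f''(x) = 4*x^3 + 18*x^2 - 34*x - 150
Second-derivative test at each critical point:
  f''(-5) = -30 < 0 → local maximum
  f''(-4) = 18 > 0 → local minimum
  f''(-2) = -42 < 0 → local maximum
  f''(5) = 630 > 0 → local minimum

Critical points: x = -5 (local maximum); x = -4 (local minimum); x = -2 (local maximum); x = 5 (local minimum)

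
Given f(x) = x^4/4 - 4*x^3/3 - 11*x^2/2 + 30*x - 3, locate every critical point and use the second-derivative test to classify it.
f'(x) = x^3 - 4*x^2 - 11*x + 30

Solve f'(x) = 0:
  Factor: x^3 - 4*x^2 - 11*x + 30 = (x - 5)*(x - 2)*(x + 3) = 0.
  ⇒ x = -3, 2, 5

f''(x) = 3*x^2 - 8*x - 11
Second-derivative test at each critical point:
  f''(-3) = 40 > 0 → local minimum
  f''(2) = -15 < 0 → local maximum
  f''(5) = 24 > 0 → local minimum

Critical points: x = -3 (local minimum); x = 2 (local maximum); x = 5 (local minimum)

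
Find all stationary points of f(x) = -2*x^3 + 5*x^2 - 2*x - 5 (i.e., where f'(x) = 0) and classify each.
f'(x) = -6*x^2 + 10*x - 2

Solve f'(x) = 0:
  Factor: -6*x^2 + 10*x - 2 = -2*(3*x^2 - 5*x + 1); 3*x^2 - 5*x + 1 = 0 has no rational roots; quadratic formula: x = (5 ± √13)/6.
  ⇒ x = 5/6 - sqrt(13)/6 ≈ 0.2324, sqrt(13)/6 + 5/6 ≈ 1.4343

f''(x) = 10 - 12*x
Second-derivative test at each critical point:
  f''(0.2324) = 7.2111 > 0 → local minimum
  f''(1.4343) = -7.2111 < 0 → local maximum

Critical points: x = 5/6 - sqrt(13)/6 ≈ 0.2324 (local minimum); x = sqrt(13)/6 + 5/6 ≈ 1.4343 (local maximum)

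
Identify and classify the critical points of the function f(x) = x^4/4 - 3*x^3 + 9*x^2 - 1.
f'(x) = x*(x^2 - 9*x + 18)

Solve f'(x) = 0:
  Factor: x^3 - 9*x^2 + 18*x = x*(x - 6)*(x - 3) = 0.
  ⇒ x = 0, 3, 6

f''(x) = 3*x^2 - 18*x + 18
Second-derivative test at each critical point:
  f''(0) = 18 > 0 → local minimum
  f''(3) = -9 < 0 → local maximum
  f''(6) = 18 > 0 → local minimum

Critical points: x = 0 (local minimum); x = 3 (local maximum); x = 6 (local minimum)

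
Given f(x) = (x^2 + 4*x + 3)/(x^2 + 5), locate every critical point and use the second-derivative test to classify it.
f'(x) = 4*(-x^2 + x + 5)/(x^4 + 10*x^2 + 25)

Solve f'(x) = 0:
  f'(x) = -4*(x^2 - x - 5)/(x^2 + 5)^2; the denominator is positive wherever f is defined, so f'(x) = 0 ⇔ -4*x^2 + 4*x + 20 = 0.
  Factor: -4*x^2 + 4*x + 20 = -4*(x^2 - x - 5); x^2 - x - 5 = 0 has no rational roots; quadratic formula: x = (1 ± √21)/2.
  ⇒ x = 1/2 - sqrt(21)/2 ≈ -1.7913, 1/2 + sqrt(21)/2 ≈ 2.7913

f''(x) = 4*(2*x^3 - 3*x^2 - 30*x + 5)/(x^6 + 15*x^4 + 75*x^2 + 125)
Second-derivative test at each critical point:
  f''(-1.7913) = 0.2720 > 0 → local minimum
  f''(2.7913) = -0.1120 < 0 → local maximum

Critical points: x = 1/2 - sqrt(21)/2 ≈ -1.7913 (local minimum); x = 1/2 + sqrt(21)/2 ≈ 2.7913 (local maximum)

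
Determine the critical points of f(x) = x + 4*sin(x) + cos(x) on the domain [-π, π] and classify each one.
f'(x) = -sin(x) + 4*cos(x) + 1

Solve f'(x) = 0 on [-π, π]:
  f'(x) = 0 ⇔ -sin(x) + 4*cos(x) = -1. Write the left side as R·cos(x + φ) with R = √(4² + 1²) = sqrt(17), cos φ = 4*sqrt(17)/17, sin φ = sqrt(17)/17; then cos(x + φ) = -sqrt(17)/17. Solve for x and keep the solutions lying in [-π, π].
  ⇒ x = -pi + atan(15/8) ≈ -2.0608, pi/2 ≈ 1.5708

f''(x) = -4*sin(x) - cos(x)
Second-derivative test at each critical point:
  f''(-2.0608) = 4 > 0 → local minimum
  f''(1.5708) = -4 < 0 → local maximum

Critical points: x = -pi + atan(15/8) ≈ -2.0608 (local minimum); x = pi/2 ≈ 1.5708 (local maximum)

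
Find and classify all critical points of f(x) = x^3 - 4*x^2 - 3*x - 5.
f'(x) = 3*x^2 - 8*x - 3

Solve f'(x) = 0:
  Factor: 3*x^2 - 8*x - 3 = (x - 3)*(3*x + 1) = 0.
  ⇒ x = -1/3, 3

f''(x) = 6*x - 8
Second-derivative test at each critical point:
  f''(-1/3) = -10 < 0 → local maximum
  f''(3) = 10 > 0 → local minimum

Critical points: x = -1/3 (local maximum); x = 3 (local minimum)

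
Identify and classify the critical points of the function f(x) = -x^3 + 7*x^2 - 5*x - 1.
f'(x) = -3*x^2 + 14*x - 5

Solve f'(x) = 0:
  3*x^2 - 14*x + 5 = 0 has no rational roots; quadratic formula: x = (14 ± √136)/6.
  ⇒ x = 7/3 - sqrt(34)/3 ≈ 0.3897, sqrt(34)/3 + 7/3 ≈ 4.2770

f''(x) = 14 - 6*x
Second-derivative test at each critical point:
  f''(0.3897) = 11.6619 > 0 → local minimum
  f''(4.2770) = -11.6619 < 0 → local maximum

Critical points: x = 7/3 - sqrt(34)/3 ≈ 0.3897 (local minimum); x = sqrt(34)/3 + 7/3 ≈ 4.2770 (local maximum)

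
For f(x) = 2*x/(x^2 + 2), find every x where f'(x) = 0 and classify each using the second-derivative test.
f'(x) = 2*(2 - x^2)/(x^4 + 4*x^2 + 4)

Solve f'(x) = 0:
  f'(x) = -2*(x^2 - 2)/(x^2 + 2)^2; the denominator is positive wherever f is defined, so f'(x) = 0 ⇔ 4 - 2*x^2 = 0.
  Factor: 4 - 2*x^2 = -2*(x^2 - 2); x^2 - 2 = 0 has no rational roots; quadratic formula: x = (0 ± √8)/2.
  ⇒ x = -sqrt(2) ≈ -1.4142, sqrt(2) ≈ 1.4142

f''(x) = 4*x*(x^2 - 6)/(x^2 + 2)^3
Second-derivative test at each critical point:
  f''(-1.4142) = 0.3536 > 0 → local minimum
  f''(1.4142) = -0.3536 < 0 → local maximum

Critical points: x = -sqrt(2) ≈ -1.4142 (local minimum); x = sqrt(2) ≈ 1.4142 (local maximum)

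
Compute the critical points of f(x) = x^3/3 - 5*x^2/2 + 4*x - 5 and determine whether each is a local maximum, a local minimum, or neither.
f'(x) = x^2 - 5*x + 4

Solve f'(x) = 0:
  Factor: x^2 - 5*x + 4 = (x - 4)*(x - 1) = 0.
  ⇒ x = 1, 4

f''(x) = 2*x - 5
Second-derivative test at each critical point:
  f''(1) = -3 < 0 → local maximum
  f''(4) = 3 > 0 → local minimum

Critical points: x = 1 (local maximum); x = 4 (local minimum)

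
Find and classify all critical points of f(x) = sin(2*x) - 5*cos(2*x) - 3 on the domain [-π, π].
f'(x) = 10*sin(2*x) + 2*cos(2*x)

Solve f'(x) = 0 on [-π, π]:
  f'(x) = 0 ⇔ cos(2*x) = -5*sin(2*x) ⇔ tan(2*x) = -1/5, i.e. 2*x = arctan(-1/5) + nπ; keep the solutions lying in [-π, π].
  ⇒ x = -pi/2 - atan(1/5)/2 ≈ -1.6695, -atan(1/5)/2 ≈ -0.0987, -atan(1/5)/2 + pi/2 ≈ 1.4721, pi - atan(1/5)/2 ≈ 3.0429

f''(x) = -4*sin(2*x) + 20*cos(2*x)
Second-derivative test at each critical point:
  f''(-1.6695) = -20.3961 < 0 → local maximum
  f''(-0.0987) = 20.3961 > 0 → local minimum
  f''(1.4721) = -20.3961 < 0 → local maximum
  f''(3.0429) = 20.3961 > 0 → local minimum

Critical points: x = -pi/2 - atan(1/5)/2 ≈ -1.6695 (local maximum); x = -atan(1/5)/2 ≈ -0.0987 (local minimum); x = -atan(1/5)/2 + pi/2 ≈ 1.4721 (local maximum); x = pi - atan(1/5)/2 ≈ 3.0429 (local minimum)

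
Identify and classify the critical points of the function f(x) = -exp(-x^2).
f'(x) = 2*x*exp(-x^2)

Solve f'(x) = 0:
  f'(x) = (2*x)·exp(-x^2) and exp(-x^2) > 0 for every x, so f'(x) = 0 ⇔ 2*x = 0.
  2*x = 0.
  ⇒ x = 0

f''(x) = 2*(1 - 2*x^2)*exp(-x^2)
Second-derivative test at each critical point:
  f''(0) = 2 > 0 → local minimum

Critical points: x = 0 (local minimum)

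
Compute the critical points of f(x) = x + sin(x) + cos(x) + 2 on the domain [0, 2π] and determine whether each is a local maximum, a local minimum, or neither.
f'(x) = -sin(x) + cos(x) + 1

Solve f'(x) = 0 on [0, 2π]:
  f'(x) = 0 ⇔ -sin(x) + cos(x) = -1. Write the left side as R·cos(x + φ) with R = √(1² + 1²) = sqrt(2), cos φ = sqrt(2)/2, sin φ = sqrt(2)/2; then cos(x + φ) = -sqrt(2)/2. Solve for x and keep the solutions lying in [0, 2π].
  ⇒ x = pi/2 ≈ 1.5708, pi ≈ 3.1416

f''(x) = -sin(x) - cos(x)
Second-derivative test at each critical point:
  f''(1.5708) = -1 < 0 → local maximum
  f''(3.1416) = 1 > 0 → local minimum

Critical points: x = pi/2 ≈ 1.5708 (local maximum); x = pi ≈ 3.1416 (local minimum)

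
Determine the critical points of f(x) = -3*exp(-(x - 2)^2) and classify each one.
f'(x) = 6*(x - 2)*exp(-(x - 2)^2)

Solve f'(x) = 0:
  f'(x) = (6*x - 12)·exp(-(x - 2)^2) and exp(-(x - 2)^2) > 0 for every x, so f'(x) = 0 ⇔ 6*x - 12 = 0.
  Factor: 6*x - 12 = 6*(x - 2) = 0.
  ⇒ x = 2

f''(x) = 6*(1 - 2*(x - 2)^2)*exp(-(x - 2)^2)
Second-derivative test at each critical point:
  f''(2) = 6 > 0 → local minimum

Critical points: x = 2 (local minimum)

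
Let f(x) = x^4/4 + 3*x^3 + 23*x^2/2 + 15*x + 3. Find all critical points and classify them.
f'(x) = x^3 + 9*x^2 + 23*x + 15

Solve f'(x) = 0:
  Factor: x^3 + 9*x^2 + 23*x + 15 = (x + 1)*(x + 3)*(x + 5) = 0.
  ⇒ x = -5, -3, -1

f''(x) = 3*x^2 + 18*x + 23
Second-derivative test at each critical point:
  f''(-5) = 8 > 0 → local minimum
  f''(-3) = -4 < 0 → local maximum
  f''(-1) = 8 > 0 → local minimum

Critical points: x = -5 (local minimum); x = -3 (local maximum); x = -1 (local minimum)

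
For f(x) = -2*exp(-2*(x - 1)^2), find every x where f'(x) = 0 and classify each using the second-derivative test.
f'(x) = 8*(x - 1)*exp(-2*(x - 1)^2)

Solve f'(x) = 0:
  f'(x) = (8*x - 8)·exp(-2*(x - 1)^2) and exp(-2*(x - 1)^2) > 0 for every x, so f'(x) = 0 ⇔ 8*x - 8 = 0.
  Factor: 8*x - 8 = 8*(x - 1) = 0.
  ⇒ x = 1

f''(x) = 8*(1 - 4*(x - 1)^2)*exp(-2*(x - 1)^2)
Second-derivative test at each critical point:
  f''(1) = 8 > 0 → local minimum

Critical points: x = 1 (local minimum)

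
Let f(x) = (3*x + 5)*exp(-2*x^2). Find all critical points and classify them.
f'(x) = (-4*x*(3*x + 5) + 3)*exp(-2*x^2)

Solve f'(x) = 0:
  f'(x) = (-12*x^2 - 20*x + 3)·exp(-2*x^2) and exp(-2*x^2) > 0 for every x, so f'(x) = 0 ⇔ -12*x^2 - 20*x + 3 = 0.
  12*x^2 + 20*x - 3 = 0 has no rational roots; quadratic formula: x = (-20 ± √544)/24.
  ⇒ x = -sqrt(34)/6 - 5/6 ≈ -1.8052, -5/6 + sqrt(34)/6 ≈ 0.1385

f''(x) = 4*(4*x^2*(3*x + 5) - 9*x - 5)*exp(-2*x^2)
Second-derivative test at each critical point:
  f''(-1.8052) = 0.0345 > 0 → local minimum
  f''(0.1385) = -22.4460 < 0 → local maximum

Critical points: x = -sqrt(34)/6 - 5/6 ≈ -1.8052 (local minimum); x = -5/6 + sqrt(34)/6 ≈ 0.1385 (local maximum)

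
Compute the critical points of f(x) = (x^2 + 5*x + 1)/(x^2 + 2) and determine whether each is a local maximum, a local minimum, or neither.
f'(x) = (-5*x^2 + 2*x + 10)/(x^4 + 4*x^2 + 4)

Solve f'(x) = 0:
  f'(x) = -(5*x^2 - 2*x - 10)/(x^2 + 2)^2; the denominator is positive wherever f is defined, so f'(x) = 0 ⇔ -5*x^2 + 2*x + 10 = 0.
  5*x^2 - 2*x - 10 = 0 has no rational roots; quadratic formula: x = (2 ± √204)/10.
  ⇒ x = 1/5 - sqrt(51)/5 ≈ -1.2283, 1/5 + sqrt(51)/5 ≈ 1.6283

f''(x) = 2*(5*x^3 - 3*x^2 - 30*x + 2)/(x^6 + 6*x^4 + 12*x^2 + 8)
Second-derivative test at each critical point:
  f''(-1.2283) = 1.1602 > 0 → local minimum
  f''(1.6283) = -0.6602 < 0 → local maximum

Critical points: x = 1/5 - sqrt(51)/5 ≈ -1.2283 (local minimum); x = 1/5 + sqrt(51)/5 ≈ 1.6283 (local maximum)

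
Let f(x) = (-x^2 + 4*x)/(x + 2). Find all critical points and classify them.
f'(x) = (-x^2 - 4*x + 8)/(x^2 + 4*x + 4)

Solve f'(x) = 0:
  f'(x) = -(x^2 + 4*x - 8)/(x + 2)^2; the denominator is positive wherever f is defined, so f'(x) = 0 ⇔ -x^2 - 4*x + 8 = 0.
  x^2 + 4*x - 8 = 0 has no rational roots; quadratic formula: x = (-4 ± √48)/2.
  ⇒ x = -2*sqrt(3) - 2 ≈ -5.4641, -2 + 2*sqrt(3) ≈ 1.4641

f''(x) = -24/(x^3 + 6*x^2 + 12*x + 8)
Second-derivative test at each critical point:
  f''(-5.4641) = 0.5774 > 0 → local minimum
  f''(1.4641) = -0.5774 < 0 → local maximum

Critical points: x = -2*sqrt(3) - 2 ≈ -5.4641 (local minimum); x = -2 + 2*sqrt(3) ≈ 1.4641 (local maximum)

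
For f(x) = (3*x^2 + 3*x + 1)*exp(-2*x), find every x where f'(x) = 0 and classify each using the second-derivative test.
f'(x) = (1 - 6*x^2)*exp(-2*x)

Solve f'(x) = 0:
  f'(x) = (1 - 6*x^2)·exp(-2*x) and exp(-2*x) > 0 for every x, so f'(x) = 0 ⇔ 1 - 6*x^2 = 0.
  6*x^2 - 1 = 0 has no rational roots; quadratic formula: x = (0 ± √24)/12.
  ⇒ x = -sqrt(6)/6 ≈ -0.4082, sqrt(6)/6 ≈ 0.4082

f''(x) = 2*(6*x^2 - 6*x - 1)*exp(-2*x)
Second-derivative test at each critical point:
  f''(-0.4082) = 11.0842 > 0 → local minimum
  f''(0.4082) = -2.1652 < 0 → local maximum

Critical points: x = -sqrt(6)/6 ≈ -0.4082 (local minimum); x = sqrt(6)/6 ≈ 0.4082 (local maximum)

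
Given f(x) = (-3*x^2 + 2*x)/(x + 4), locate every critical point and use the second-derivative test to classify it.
f'(x) = (-3*x^2 - 24*x + 8)/(x^2 + 8*x + 16)

Solve f'(x) = 0:
  f'(x) = -(3*x^2 + 24*x - 8)/(x + 4)^2; the denominator is positive wherever f is defined, so f'(x) = 0 ⇔ -3*x^2 - 24*x + 8 = 0.
  3*x^2 + 24*x - 8 = 0 has no rational roots; quadratic formula: x = (-24 ± √672)/6.
  ⇒ x = -2*sqrt(42)/3 - 4 ≈ -8.3205, -4 + 2*sqrt(42)/3 ≈ 0.3205

f''(x) = -112/(x^3 + 12*x^2 + 48*x + 64)
Second-derivative test at each critical point:
  f''(-8.3205) = 1.3887 > 0 → local minimum
  f''(0.3205) = -1.3887 < 0 → local maximum

Critical points: x = -2*sqrt(42)/3 - 4 ≈ -8.3205 (local minimum); x = -4 + 2*sqrt(42)/3 ≈ 0.3205 (local maximum)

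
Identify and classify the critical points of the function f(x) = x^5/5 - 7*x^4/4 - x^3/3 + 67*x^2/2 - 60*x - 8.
f'(x) = x^4 - 7*x^3 - x^2 + 67*x - 60

Solve f'(x) = 0:
  Factor: x^4 - 7*x^3 - x^2 + 67*x - 60 = (x - 5)*(x - 4)*(x - 1)*(x + 3) = 0.
  ⇒ x = -3, 1, 4, 5

f''(x) = 4*x^3 - 21*x^2 - 2*x + 67
Second-derivative test at each critical point:
  f''(-3) = -224 < 0 → local maximum
  f''(1) = 48 > 0 → local minimum
  f''(4) = -21 < 0 → local maximum
  f''(5) = 32 > 0 → local minimum

Critical points: x = -3 (local maximum); x = 1 (local minimum); x = 4 (local maximum); x = 5 (local minimum)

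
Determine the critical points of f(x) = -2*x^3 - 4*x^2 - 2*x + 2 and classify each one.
f'(x) = -6*x^2 - 8*x - 2

Solve f'(x) = 0:
  Factor: -6*x^2 - 8*x - 2 = -2*(x + 1)*(3*x + 1) = 0.
  ⇒ x = -1, -1/3

f''(x) = -12*x - 8
Second-derivative test at each critical point:
  f''(-1) = 4 > 0 → local minimum
  f''(-1/3) = -4 < 0 → local maximum

Critical points: x = -1 (local minimum); x = -1/3 (local maximum)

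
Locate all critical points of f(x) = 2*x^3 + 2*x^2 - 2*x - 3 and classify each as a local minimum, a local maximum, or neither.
f'(x) = 6*x^2 + 4*x - 2

Solve f'(x) = 0:
  Factor: 6*x^2 + 4*x - 2 = 2*(x + 1)*(3*x - 1) = 0.
  ⇒ x = -1, 1/3

f''(x) = 12*x + 4
Second-derivative test at each critical point:
  f''(-1) = -8 < 0 → local maximum
  f''(1/3) = 8 > 0 → local minimum

Critical points: x = -1 (local maximum); x = 1/3 (local minimum)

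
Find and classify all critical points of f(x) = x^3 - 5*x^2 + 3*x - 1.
f'(x) = 3*x^2 - 10*x + 3

Solve f'(x) = 0:
  Factor: 3*x^2 - 10*x + 3 = (x - 3)*(3*x - 1) = 0.
  ⇒ x = 1/3, 3

f''(x) = 6*x - 10
Second-derivative test at each critical point:
  f''(1/3) = -8 < 0 → local maximum
  f''(3) = 8 > 0 → local minimum

Critical points: x = 1/3 (local maximum); x = 3 (local minimum)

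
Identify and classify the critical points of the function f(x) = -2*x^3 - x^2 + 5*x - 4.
f'(x) = -6*x^2 - 2*x + 5

Solve f'(x) = 0:
  6*x^2 + 2*x - 5 = 0 has no rational roots; quadratic formula: x = (-2 ± √124)/12.
  ⇒ x = -sqrt(31)/6 - 1/6 ≈ -1.0946, -1/6 + sqrt(31)/6 ≈ 0.7613

f''(x) = -12*x - 2
Second-derivative test at each critical point:
  f''(-1.0946) = 11.1355 > 0 → local minimum
  f''(0.7613) = -11.1355 < 0 → local maximum

Critical points: x = -sqrt(31)/6 - 1/6 ≈ -1.0946 (local minimum); x = -1/6 + sqrt(31)/6 ≈ 0.7613 (local maximum)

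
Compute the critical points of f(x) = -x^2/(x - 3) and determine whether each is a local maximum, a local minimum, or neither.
f'(x) = x*(6 - x)/(x - 3)^2

Solve f'(x) = 0:
  f'(x) = -x*(x - 6)/(x - 3)^2; the denominator is positive wherever f is defined, so f'(x) = 0 ⇔ -x^2 + 6*x = 0.
  Factor: -x^2 + 6*x = -x*(x - 6) = 0.
  ⇒ x = 0, 6

f''(x) = -18/(x^3 - 9*x^2 + 27*x - 27)
Second-derivative test at each critical point:
  f''(0) = 2/3 > 0 → local minimum
  f''(6) = -2/3 < 0 → local maximum

Critical points: x = 0 (local minimum); x = 6 (local maximum)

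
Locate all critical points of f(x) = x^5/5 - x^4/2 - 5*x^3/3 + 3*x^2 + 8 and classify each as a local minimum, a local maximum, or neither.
f'(x) = x*(x^3 - 2*x^2 - 5*x + 6)

Solve f'(x) = 0:
  Factor: x^4 - 2*x^3 - 5*x^2 + 6*x = x*(x - 3)*(x - 1)*(x + 2) = 0.
  ⇒ x = -2, 0, 1, 3

f''(x) = 4*x^3 - 6*x^2 - 10*x + 6
Second-derivative test at each critical point:
  f''(-2) = -30 < 0 → local maximum
  f''(0) = 6 > 0 → local minimum
  f''(1) = -6 < 0 → local maximum
  f''(3) = 30 > 0 → local minimum

Critical points: x = -2 (local maximum); x = 0 (local minimum); x = 1 (local maximum); x = 3 (local minimum)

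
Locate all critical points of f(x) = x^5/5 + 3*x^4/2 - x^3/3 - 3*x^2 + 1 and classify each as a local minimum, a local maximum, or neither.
f'(x) = x*(x^3 + 6*x^2 - x - 6)

Solve f'(x) = 0:
  Factor: x^4 + 6*x^3 - x^2 - 6*x = x*(x - 1)*(x + 1)*(x + 6) = 0.
  ⇒ x = -6, -1, 0, 1

f''(x) = 4*x^3 + 18*x^2 - 2*x - 6
Second-derivative test at each critical point:
  f''(-6) = -210 < 0 → local maximum
  f''(-1) = 10 > 0 → local minimum
  f''(0) = -6 < 0 → local maximum
  f''(1) = 14 > 0 → local minimum

Critical points: x = -6 (local maximum); x = -1 (local minimum); x = 0 (local maximum); x = 1 (local minimum)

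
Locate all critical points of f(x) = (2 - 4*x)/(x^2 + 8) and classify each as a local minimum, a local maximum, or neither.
f'(x) = 4*(x^2 - x - 8)/(x^4 + 16*x^2 + 64)

Solve f'(x) = 0:
  f'(x) = 4*(x^2 - x - 8)/(x^2 + 8)^2; the denominator is positive wherever f is defined, so f'(x) = 0 ⇔ 4*x^2 - 4*x - 32 = 0.
  Factor: 4*x^2 - 4*x - 32 = 4*(x^2 - x - 8); x^2 - x - 8 = 0 has no rational roots; quadratic formula: x = (1 ± √33)/2.
  ⇒ x = 1/2 - sqrt(33)/2 ≈ -2.3723, 1/2 + sqrt(33)/2 ≈ 3.3723

f''(x) = 4*(4*x^2*(1 - 2*x) + (6*x - 1)*(x^2 + 8))/(x^2 + 8)^3
Second-derivative test at each critical point:
  f''(-2.3723) = -0.1237 < 0 → local maximum
  f''(3.3723) = 0.0612 > 0 → local minimum

Critical points: x = 1/2 - sqrt(33)/2 ≈ -2.3723 (local maximum); x = 1/2 + sqrt(33)/2 ≈ 3.3723 (local minimum)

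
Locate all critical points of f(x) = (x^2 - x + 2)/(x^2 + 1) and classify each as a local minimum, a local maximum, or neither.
f'(x) = (x^2 - 2*x - 1)/(x^4 + 2*x^2 + 1)

Solve f'(x) = 0:
  f'(x) = (x^2 - 2*x - 1)/(x^2 + 1)^2; the denominator is positive wherever f is defined, so f'(x) = 0 ⇔ x^2 - 2*x - 1 = 0.
  x^2 - 2*x - 1 = 0 has no rational roots; quadratic formula: x = (2 ± √8)/2.
  ⇒ x = 1 - sqrt(2) ≈ -0.4142, 1 + sqrt(2) ≈ 2.4142

f''(x) = 2*(-x^3 + 3*x^2 + 3*x - 1)/(x^6 + 3*x^4 + 3*x^2 + 1)
Second-derivative test at each critical point:
  f''(-0.4142) = -2.0607 < 0 → local maximum
  f''(2.4142) = 0.0607 > 0 → local minimum

Critical points: x = 1 - sqrt(2) ≈ -0.4142 (local maximum); x = 1 + sqrt(2) ≈ 2.4142 (local minimum)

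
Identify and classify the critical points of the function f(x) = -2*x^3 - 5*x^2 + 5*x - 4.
f'(x) = -6*x^2 - 10*x + 5

Solve f'(x) = 0:
  6*x^2 + 10*x - 5 = 0 has no rational roots; quadratic formula: x = (-10 ± √220)/12.
  ⇒ x = -sqrt(55)/6 - 5/6 ≈ -2.0694, -5/6 + sqrt(55)/6 ≈ 0.4027

f''(x) = -12*x - 10
Second-derivative test at each critical point:
  f''(-2.0694) = 14.8324 > 0 → local minimum
  f''(0.4027) = -14.8324 < 0 → local maximum

Critical points: x = -sqrt(55)/6 - 5/6 ≈ -2.0694 (local minimum); x = -5/6 + sqrt(55)/6 ≈ 0.4027 (local maximum)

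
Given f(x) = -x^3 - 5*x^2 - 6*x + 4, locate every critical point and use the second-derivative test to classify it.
f'(x) = -3*x^2 - 10*x - 6

Solve f'(x) = 0:
  3*x^2 + 10*x + 6 = 0 has no rational roots; quadratic formula: x = (-10 ± √28)/6.
  ⇒ x = -5/3 - sqrt(7)/3 ≈ -2.5486, -5/3 + sqrt(7)/3 ≈ -0.7847

f''(x) = -6*x - 10
Second-derivative test at each critical point:
  f''(-2.5486) = 5.2915 > 0 → local minimum
  f''(-0.7847) = -5.2915 < 0 → local maximum

Critical points: x = -5/3 - sqrt(7)/3 ≈ -2.5486 (local minimum); x = -5/3 + sqrt(7)/3 ≈ -0.7847 (local maximum)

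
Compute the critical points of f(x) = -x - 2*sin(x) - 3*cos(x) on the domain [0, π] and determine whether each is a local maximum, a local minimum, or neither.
f'(x) = 3*sin(x) - 2*cos(x) - 1

Solve f'(x) = 0 on [0, π]:
  f'(x) = 0 ⇔ 3*sin(x) - 2*cos(x) = 1. Write the left side as R·cos(x + φ) with R = √((-2)² + (-3)²) = sqrt(13), cos φ = -2*sqrt(13)/13, sin φ = -3*sqrt(13)/13; then cos(x + φ) = sqrt(13)/13. Solve for x and keep the solutions lying in [0, π].
  ⇒ x = atan((3 + 4*sqrt(3))/(-2 + 6*sqrt(3))) ≈ 0.8690

f''(x) = 2*sin(x) + 3*cos(x)
Second-derivative test at each critical point:
  f''(0.8690) = 3.4641 > 0 → local minimum

Critical points: x = atan((3 + 4*sqrt(3))/(-2 + 6*sqrt(3))) ≈ 0.8690 (local minimum)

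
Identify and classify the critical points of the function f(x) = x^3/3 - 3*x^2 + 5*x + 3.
f'(x) = x^2 - 6*x + 5

Solve f'(x) = 0:
  Factor: x^2 - 6*x + 5 = (x - 5)*(x - 1) = 0.
  ⇒ x = 1, 5

f''(x) = 2*x - 6
Second-derivative test at each critical point:
  f''(1) = -4 < 0 → local maximum
  f''(5) = 4 > 0 → local minimum

Critical points: x = 1 (local maximum); x = 5 (local minimum)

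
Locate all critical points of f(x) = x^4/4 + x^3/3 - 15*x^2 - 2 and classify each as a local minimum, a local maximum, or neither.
f'(x) = x*(x^2 + x - 30)

Solve f'(x) = 0:
  Factor: x^3 + x^2 - 30*x = x*(x - 5)*(x + 6) = 0.
  ⇒ x = -6, 0, 5

f''(x) = 3*x^2 + 2*x - 30
Second-derivative test at each critical point:
  f''(-6) = 66 > 0 → local minimum
  f''(0) = -30 < 0 → local maximum
  f''(5) = 55 > 0 → local minimum

Critical points: x = -6 (local minimum); x = 0 (local maximum); x = 5 (local minimum)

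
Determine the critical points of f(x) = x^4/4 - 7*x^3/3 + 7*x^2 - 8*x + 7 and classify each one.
f'(x) = x^3 - 7*x^2 + 14*x - 8

Solve f'(x) = 0:
  Factor: x^3 - 7*x^2 + 14*x - 8 = (x - 4)*(x - 2)*(x - 1) = 0.
  ⇒ x = 1, 2, 4

f''(x) = 3*x^2 - 14*x + 14
Second-derivative test at each critical point:
  f''(1) = 3 > 0 → local minimum
  f''(2) = -2 < 0 → local maximum
  f''(4) = 6 > 0 → local minimum

Critical points: x = 1 (local minimum); x = 2 (local maximum); x = 4 (local minimum)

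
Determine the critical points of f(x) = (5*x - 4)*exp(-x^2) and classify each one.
f'(x) = (-2*x*(5*x - 4) + 5)*exp(-x^2)

Solve f'(x) = 0:
  f'(x) = (-10*x^2 + 8*x + 5)·exp(-x^2) and exp(-x^2) > 0 for every x, so f'(x) = 0 ⇔ -10*x^2 + 8*x + 5 = 0.
  10*x^2 - 8*x - 5 = 0 has no rational roots; quadratic formula: x = (8 ± √264)/20.
  ⇒ x = 2/5 - sqrt(66)/10 ≈ -0.4124, 2/5 + sqrt(66)/10 ≈ 1.2124

f''(x) = 2*(2*x^2*(5*x - 4) - 15*x + 4)*exp(-x^2)
Second-derivative test at each critical point:
  f''(-0.4124) = 13.7069 > 0 → local minimum
  f''(1.2124) = -3.7361 < 0 → local maximum

Critical points: x = 2/5 - sqrt(66)/10 ≈ -0.4124 (local minimum); x = 2/5 + sqrt(66)/10 ≈ 1.2124 (local maximum)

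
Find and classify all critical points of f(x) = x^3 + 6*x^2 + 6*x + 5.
f'(x) = 3*x^2 + 12*x + 6

Solve f'(x) = 0:
  Factor: 3*x^2 + 12*x + 6 = 3*(x^2 + 4*x + 2); x^2 + 4*x + 2 = 0 has no rational roots; quadratic formula: x = (-4 ± √8)/2.
  ⇒ x = -2 - sqrt(2) ≈ -3.4142, -2 + sqrt(2) ≈ -0.5858

f''(x) = 6*x + 12
Second-derivative test at each critical point:
  f''(-3.4142) = -8.4853 < 0 → local maximum
  f''(-0.5858) = 8.4853 > 0 → local minimum

Critical points: x = -2 - sqrt(2) ≈ -3.4142 (local maximum); x = -2 + sqrt(2) ≈ -0.5858 (local minimum)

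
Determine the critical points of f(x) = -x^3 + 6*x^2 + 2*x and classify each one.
f'(x) = -3*x^2 + 12*x + 2

Solve f'(x) = 0:
  3*x^2 - 12*x - 2 = 0 has no rational roots; quadratic formula: x = (12 ± √168)/6.
  ⇒ x = 2 - sqrt(42)/3 ≈ -0.1602, 2 + sqrt(42)/3 ≈ 4.1602

f''(x) = 12 - 6*x
Second-derivative test at each critical point:
  f''(-0.1602) = 12.9615 > 0 → local minimum
  f''(4.1602) = -12.9615 < 0 → local maximum

Critical points: x = 2 - sqrt(42)/3 ≈ -0.1602 (local minimum); x = 2 + sqrt(42)/3 ≈ 4.1602 (local maximum)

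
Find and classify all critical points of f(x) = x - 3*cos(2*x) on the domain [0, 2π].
f'(x) = 6*sin(2*x) + 1

Solve f'(x) = 0 on [0, 2π]:
  f'(x) = 0 ⇔ sin(2*x) = -1/6, i.e. 2*x = arcsin(-1/6) + 2nπ or 2*x = π − arcsin(-1/6) + 2nπ; keep the solutions lying in [0, 2π].
  ⇒ x = asin(1/6)/2 + pi/2 ≈ 1.6545, pi - asin(1/6)/2 ≈ 3.0579, asin(1/6)/2 + 3*pi/2 ≈ 4.7961, -asin(1/6)/2 + 2*pi ≈ 6.1995

f''(x) = 12*cos(2*x)
Second-derivative test at each critical point:
  f''(1.6545) = -11.8322 < 0 → local maximum
  f''(3.0579) = 11.8322 > 0 → local minimum
  f''(4.7961) = -11.8322 < 0 → local maximum
  f''(6.1995) = 11.8322 > 0 → local minimum

Critical points: x = asin(1/6)/2 + pi/2 ≈ 1.6545 (local maximum); x = pi - asin(1/6)/2 ≈ 3.0579 (local minimum); x = asin(1/6)/2 + 3*pi/2 ≈ 4.7961 (local maximum); x = -asin(1/6)/2 + 2*pi ≈ 6.1995 (local minimum)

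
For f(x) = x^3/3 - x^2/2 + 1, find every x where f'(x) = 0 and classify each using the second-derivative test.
f'(x) = x*(x - 1)

Solve f'(x) = 0:
  Factor: x^2 - x = x*(x - 1) = 0.
  ⇒ x = 0, 1

f''(x) = 2*x - 1
Second-derivative test at each critical point:
  f''(0) = -1 < 0 → local maximum
  f''(1) = 1 > 0 → local minimum

Critical points: x = 0 (local maximum); x = 1 (local minimum)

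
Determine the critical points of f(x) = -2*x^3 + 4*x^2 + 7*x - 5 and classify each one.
f'(x) = -6*x^2 + 8*x + 7

Solve f'(x) = 0:
  6*x^2 - 8*x - 7 = 0 has no rational roots; quadratic formula: x = (8 ± √232)/12.
  ⇒ x = 2/3 - sqrt(58)/6 ≈ -0.6026, 2/3 + sqrt(58)/6 ≈ 1.9360

f''(x) = 8 - 12*x
Second-derivative test at each critical point:
  f''(-0.6026) = 15.2315 > 0 → local minimum
  f''(1.9360) = -15.2315 < 0 → local maximum

Critical points: x = 2/3 - sqrt(58)/6 ≈ -0.6026 (local minimum); x = 2/3 + sqrt(58)/6 ≈ 1.9360 (local maximum)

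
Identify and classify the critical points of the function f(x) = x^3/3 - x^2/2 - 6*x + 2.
f'(x) = x^2 - x - 6

Solve f'(x) = 0:
  Factor: x^2 - x - 6 = (x - 3)*(x + 2) = 0.
  ⇒ x = -2, 3

f''(x) = 2*x - 1
Second-derivative test at each critical point:
  f''(-2) = -5 < 0 → local maximum
  f''(3) = 5 > 0 → local minimum

Critical points: x = -2 (local maximum); x = 3 (local minimum)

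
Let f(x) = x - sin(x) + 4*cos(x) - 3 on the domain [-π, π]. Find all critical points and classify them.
f'(x) = -4*sin(x) - cos(x) + 1

Solve f'(x) = 0 on [-π, π]:
  f'(x) = 0 ⇔ -4*sin(x) - cos(x) = -1. Write the left side as R·cos(x + φ) with R = √((-1)² + 4²) = sqrt(17), cos φ = -sqrt(17)/17, sin φ = 4*sqrt(17)/17; then cos(x + φ) = -sqrt(17)/17. Solve for x and keep the solutions lying in [-π, π].
  ⇒ x = 0, pi - atan(8/15) ≈ 2.6516

f''(x) = sin(x) - 4*cos(x)
Second-derivative test at each critical point:
  f''(0) = -4 < 0 → local maximum
  f''(2.6516) = 4 > 0 → local minimum

Critical points: x = 0 (local maximum); x = pi - atan(8/15) ≈ 2.6516 (local minimum)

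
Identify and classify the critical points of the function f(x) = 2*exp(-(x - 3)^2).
f'(x) = 4*(3 - x)*exp(-(x - 3)^2)

Solve f'(x) = 0:
  f'(x) = (12 - 4*x)·exp(-(x - 3)^2) and exp(-(x - 3)^2) > 0 for every x, so f'(x) = 0 ⇔ 12 - 4*x = 0.
  Factor: 12 - 4*x = -4*(x - 3) = 0.
  ⇒ x = 3

f''(x) = 4*(2*(x - 3)^2 - 1)*exp(-(x - 3)^2)
Second-derivative test at each critical point:
  f''(3) = -4 < 0 → local maximum

Critical points: x = 3 (local maximum)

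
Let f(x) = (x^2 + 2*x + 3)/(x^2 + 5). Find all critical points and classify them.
f'(x) = 2*(-x^2 + 2*x + 5)/(x^4 + 10*x^2 + 25)

Solve f'(x) = 0:
  f'(x) = -2*(x^2 - 2*x - 5)/(x^2 + 5)^2; the denominator is positive wherever f is defined, so f'(x) = 0 ⇔ -2*x^2 + 4*x + 10 = 0.
  Factor: -2*x^2 + 4*x + 10 = -2*(x^2 - 2*x - 5); x^2 - 2*x - 5 = 0 has no rational roots; quadratic formula: x = (2 ± √24)/2.
  ⇒ x = 1 - sqrt(6) ≈ -1.4495, 1 + sqrt(6) ≈ 3.4495

f''(x) = 4*(x^3 - 3*x^2 - 15*x + 5)/(x^6 + 15*x^4 + 75*x^2 + 125)
Second-derivative test at each critical point:
  f''(-1.4495) = 0.1943 > 0 → local minimum
  f''(3.4495) = -0.0343 < 0 → local maximum

Critical points: x = 1 - sqrt(6) ≈ -1.4495 (local minimum); x = 1 + sqrt(6) ≈ 3.4495 (local maximum)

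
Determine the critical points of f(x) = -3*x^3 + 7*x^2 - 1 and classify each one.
f'(x) = x*(14 - 9*x)

Solve f'(x) = 0:
  Factor: -9*x^2 + 14*x = -x*(9*x - 14) = 0.
  ⇒ x = 0, 14/9

f''(x) = 14 - 18*x
Second-derivative test at each critical point:
  f''(0) = 14 > 0 → local minimum
  f''(14/9) = -14 < 0 → local maximum

Critical points: x = 0 (local minimum); x = 14/9 (local maximum)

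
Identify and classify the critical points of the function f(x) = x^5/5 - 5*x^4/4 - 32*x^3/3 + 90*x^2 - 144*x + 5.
f'(x) = x^4 - 5*x^3 - 32*x^2 + 180*x - 144

Solve f'(x) = 0:
  Factor: x^4 - 5*x^3 - 32*x^2 + 180*x - 144 = (x - 6)*(x - 4)*(x - 1)*(x + 6) = 0.
  ⇒ x = -6, 1, 4, 6

f''(x) = 4*x^3 - 15*x^2 - 64*x + 180
Second-derivative test at each critical point:
  f''(-6) = -840 < 0 → local maximum
  f''(1) = 105 > 0 → local minimum
  f''(4) = -60 < 0 → local maximum
  f''(6) = 120 > 0 → local minimum

Critical points: x = -6 (local maximum); x = 1 (local minimum); x = 4 (local maximum); x = 6 (local minimum)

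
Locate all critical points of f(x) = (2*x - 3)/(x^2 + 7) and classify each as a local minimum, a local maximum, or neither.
f'(x) = 2*(-x^2 + 3*x + 7)/(x^4 + 14*x^2 + 49)

Solve f'(x) = 0:
  f'(x) = -2*(x^2 - 3*x - 7)/(x^2 + 7)^2; the denominator is positive wherever f is defined, so f'(x) = 0 ⇔ -2*x^2 + 6*x + 14 = 0.
  Factor: -2*x^2 + 6*x + 14 = -2*(x^2 - 3*x - 7); x^2 - 3*x - 7 = 0 has no rational roots; quadratic formula: x = (3 ± √37)/2.
  ⇒ x = 3/2 - sqrt(37)/2 ≈ -1.5414, 3/2 + sqrt(37)/2 ≈ 4.5414

f''(x) = 2*(4*x^2*(2*x - 3) + 3*(1 - 2*x)*(x^2 + 7))/(x^2 + 7)^3
Second-derivative test at each critical point:
  f''(-1.5414) = 0.1384 > 0 → local minimum
  f''(4.5414) = -0.0159 < 0 → local maximum

Critical points: x = 3/2 - sqrt(37)/2 ≈ -1.5414 (local minimum); x = 3/2 + sqrt(37)/2 ≈ 4.5414 (local maximum)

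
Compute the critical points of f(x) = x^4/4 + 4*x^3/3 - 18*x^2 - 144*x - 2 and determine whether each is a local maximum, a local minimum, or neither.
f'(x) = x^3 + 4*x^2 - 36*x - 144

Solve f'(x) = 0:
  Factor: x^3 + 4*x^2 - 36*x - 144 = (x - 6)*(x + 4)*(x + 6) = 0.
  ⇒ x = -6, -4, 6

f''(x) = 3*x^2 + 8*x - 36
Second-derivative test at each critical point:
  f''(-6) = 24 > 0 → local minimum
  f''(-4) = -20 < 0 → local maximum
  f''(6) = 120 > 0 → local minimum

Critical points: x = -6 (local minimum); x = -4 (local maximum); x = 6 (local minimum)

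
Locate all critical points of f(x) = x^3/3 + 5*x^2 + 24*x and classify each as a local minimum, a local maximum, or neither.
f'(x) = x^2 + 10*x + 24

Solve f'(x) = 0:
  Factor: x^2 + 10*x + 24 = (x + 4)*(x + 6) = 0.
  ⇒ x = -6, -4

f''(x) = 2*x + 10
Second-derivative test at each critical point:
  f''(-6) = -2 < 0 → local maximum
  f''(-4) = 2 > 0 → local minimum

Critical points: x = -6 (local maximum); x = -4 (local minimum)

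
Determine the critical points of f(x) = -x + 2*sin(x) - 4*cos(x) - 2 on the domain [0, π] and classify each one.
f'(x) = 4*sin(x) + 2*cos(x) - 1

Solve f'(x) = 0 on [0, π]:
  f'(x) = 0 ⇔ 4*sin(x) + 2*cos(x) = 1. Write the left side as R·cos(x + φ) with R = √(2² + (-4)²) = 2*sqrt(5), cos φ = sqrt(5)/5, sin φ = -2*sqrt(5)/5; then cos(x + φ) = sqrt(5)/10. Solve for x and keep the solutions lying in [0, π].
  ⇒ x = atan((2 + sqrt(19))/(1 - 2*sqrt(19))) + pi ≈ 2.4524

f''(x) = -2*sin(x) + 4*cos(x)
Second-derivative test at each critical point:
  f''(2.4524) = -4.3589 < 0 → local maximum

Critical points: x = atan((2 + sqrt(19))/(1 - 2*sqrt(19))) + pi ≈ 2.4524 (local maximum)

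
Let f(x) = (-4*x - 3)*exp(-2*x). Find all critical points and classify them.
f'(x) = 2*(4*x + 1)*exp(-2*x)

Solve f'(x) = 0:
  f'(x) = (8*x + 2)·exp(-2*x) and exp(-2*x) > 0 for every x, so f'(x) = 0 ⇔ 8*x + 2 = 0.
  Factor: 8*x + 2 = 2*(4*x + 1) = 0.
  ⇒ x = -1/4

f''(x) = 4*(1 - 4*x)*exp(-2*x)
Second-derivative test at each critical point:
  f''(-1/4) = 13.1898 > 0 → local minimum

Critical points: x = -1/4 (local minimum)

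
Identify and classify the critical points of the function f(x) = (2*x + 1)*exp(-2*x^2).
f'(x) = 2*(-2*x*(2*x + 1) + 1)*exp(-2*x^2)

Solve f'(x) = 0:
  f'(x) = (-8*x^2 - 4*x + 2)·exp(-2*x^2) and exp(-2*x^2) > 0 for every x, so f'(x) = 0 ⇔ -8*x^2 - 4*x + 2 = 0.
  Factor: -8*x^2 - 4*x + 2 = -2*(4*x^2 + 2*x - 1); 4*x^2 + 2*x - 1 = 0 has no rational roots; quadratic formula: x = (-2 ± √20)/8.
  ⇒ x = -sqrt(5)/4 - 1/4 ≈ -0.8090, -1/4 + sqrt(5)/4 ≈ 0.3090

f''(x) = 4*(4*x^2*(2*x + 1) - 6*x - 1)*exp(-2*x^2)
Second-derivative test at each critical point:
  f''(-0.8090) = 2.4157 > 0 → local minimum
  f''(0.3090) = -7.3893 < 0 → local maximum

Critical points: x = -sqrt(5)/4 - 1/4 ≈ -0.8090 (local minimum); x = -1/4 + sqrt(5)/4 ≈ 0.3090 (local maximum)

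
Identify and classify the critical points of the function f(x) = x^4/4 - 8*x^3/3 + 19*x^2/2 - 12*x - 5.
f'(x) = x^3 - 8*x^2 + 19*x - 12

Solve f'(x) = 0:
  Factor: x^3 - 8*x^2 + 19*x - 12 = (x - 4)*(x - 3)*(x - 1) = 0.
  ⇒ x = 1, 3, 4

f''(x) = 3*x^2 - 16*x + 19
Second-derivative test at each critical point:
  f''(1) = 6 > 0 → local minimum
  f''(3) = -2 < 0 → local maximum
  f''(4) = 3 > 0 → local minimum

Critical points: x = 1 (local minimum); x = 3 (local maximum); x = 4 (local minimum)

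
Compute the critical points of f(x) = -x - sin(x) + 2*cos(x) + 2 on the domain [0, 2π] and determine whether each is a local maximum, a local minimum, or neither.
f'(x) = -2*sin(x) - cos(x) - 1

Solve f'(x) = 0 on [0, 2π]:
  f'(x) = 0 ⇔ -2*sin(x) - cos(x) = 1. Write the left side as R·cos(x + φ) with R = √((-1)² + 2²) = sqrt(5), cos φ = -sqrt(5)/5, sin φ = 2*sqrt(5)/5; then cos(x + φ) = sqrt(5)/5. Solve for x and keep the solutions lying in [0, 2π].
  ⇒ x = pi ≈ 3.1416, -atan(4/3) + 2*pi ≈ 5.3559

f''(x) = sin(x) - 2*cos(x)
Second-derivative test at each critical point:
  f''(3.1416) = 2 > 0 → local minimum
  f''(5.3559) = -2 < 0 → local maximum

Critical points: x = pi ≈ 3.1416 (local minimum); x = -atan(4/3) + 2*pi ≈ 5.3559 (local maximum)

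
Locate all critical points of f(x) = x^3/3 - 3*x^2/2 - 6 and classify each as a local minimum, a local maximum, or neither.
f'(x) = x*(x - 3)

Solve f'(x) = 0:
  Factor: x^2 - 3*x = x*(x - 3) = 0.
  ⇒ x = 0, 3

f''(x) = 2*x - 3
Second-derivative test at each critical point:
  f''(0) = -3 < 0 → local maximum
  f''(3) = 3 > 0 → local minimum

Critical points: x = 0 (local maximum); x = 3 (local minimum)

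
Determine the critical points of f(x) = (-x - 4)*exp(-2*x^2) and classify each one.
f'(x) = (4*x*(x + 4) - 1)*exp(-2*x^2)

Solve f'(x) = 0:
  f'(x) = (4*x^2 + 16*x - 1)·exp(-2*x^2) and exp(-2*x^2) > 0 for every x, so f'(x) = 0 ⇔ 4*x^2 + 16*x - 1 = 0.
  4*x^2 + 16*x - 1 = 0 has no rational roots; quadratic formula: x = (-16 ± √272)/8.
  ⇒ x = -sqrt(17)/2 - 2 ≈ -4.0616, -2 + sqrt(17)/2 ≈ 0.0616

f''(x) = 4*(-4*x^2*(x + 4) + 3*x + 4)*exp(-2*x^2)
Second-derivative test at each critical point:
  f''(-4.0616) = -7.742e-14 < 0 → local maximum
  f''(0.0616) = 16.3679 > 0 → local minimum

Critical points: x = -sqrt(17)/2 - 2 ≈ -4.0616 (local maximum); x = -2 + sqrt(17)/2 ≈ 0.0616 (local minimum)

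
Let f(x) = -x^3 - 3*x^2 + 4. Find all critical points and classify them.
f'(x) = 3*x*(-x - 2)

Solve f'(x) = 0:
  Factor: -3*x^2 - 6*x = -3*x*(x + 2) = 0.
  ⇒ x = -2, 0

f''(x) = -6*x - 6
Second-derivative test at each critical point:
  f''(-2) = 6 > 0 → local minimum
  f''(0) = -6 < 0 → local maximum

Critical points: x = -2 (local minimum); x = 0 (local maximum)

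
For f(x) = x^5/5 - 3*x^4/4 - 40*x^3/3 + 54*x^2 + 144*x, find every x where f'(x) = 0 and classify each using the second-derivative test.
f'(x) = x^4 - 3*x^3 - 40*x^2 + 108*x + 144

Solve f'(x) = 0:
  Factor: x^4 - 3*x^3 - 40*x^2 + 108*x + 144 = (x - 6)*(x - 4)*(x + 1)*(x + 6) = 0.
  ⇒ x = -6, -1, 4, 6

f''(x) = 4*x^3 - 9*x^2 - 80*x + 108
Second-derivative test at each critical point:
  f''(-6) = -600 < 0 → local maximum
  f''(-1) = 175 > 0 → local minimum
  f''(4) = -100 < 0 → local maximum
  f''(6) = 168 > 0 → local minimum

Critical points: x = -6 (local maximum); x = -1 (local minimum); x = 4 (local maximum); x = 6 (local minimum)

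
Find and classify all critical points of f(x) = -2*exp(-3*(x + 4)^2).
f'(x) = 12*(x + 4)*exp(-3*(x + 4)^2)

Solve f'(x) = 0:
  f'(x) = (12*x + 48)·exp(-3*(x + 4)^2) and exp(-3*(x + 4)^2) > 0 for every x, so f'(x) = 0 ⇔ 12*x + 48 = 0.
  Factor: 12*x + 48 = 12*(x + 4) = 0.
  ⇒ x = -4

f''(x) = 12*(1 - 6*(x + 4)^2)*exp(-3*(x + 4)^2)
Second-derivative test at each critical point:
  f''(-4) = 12 > 0 → local minimum

Critical points: x = -4 (local minimum)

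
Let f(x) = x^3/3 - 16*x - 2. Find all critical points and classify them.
f'(x) = x^2 - 16

Solve f'(x) = 0:
  Factor: x^2 - 16 = (x - 4)*(x + 4) = 0.
  ⇒ x = -4, 4

f''(x) = 2*x
Second-derivative test at each critical point:
  f''(-4) = -8 < 0 → local maximum
  f''(4) = 8 > 0 → local minimum

Critical points: x = -4 (local maximum); x = 4 (local minimum)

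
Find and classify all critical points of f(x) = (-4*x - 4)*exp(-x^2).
f'(x) = 4*(2*x*(x + 1) - 1)*exp(-x^2)

Solve f'(x) = 0:
  f'(x) = (8*x^2 + 8*x - 4)·exp(-x^2) and exp(-x^2) > 0 for every x, so f'(x) = 0 ⇔ 8*x^2 + 8*x - 4 = 0.
  Factor: 8*x^2 + 8*x - 4 = 4*(2*x^2 + 2*x - 1); 2*x^2 + 2*x - 1 = 0 has no rational roots; quadratic formula: x = (-2 ± √12)/4.
  ⇒ x = -sqrt(3)/2 - 1/2 ≈ -1.3660, -1/2 + sqrt(3)/2 ≈ 0.3660

f''(x) = 8*(-2*x^2*(x + 1) + 3*x + 1)*exp(-x^2)
Second-derivative test at each critical point:
  f''(-1.3660) = -2.1441 < 0 → local maximum
  f''(0.3660) = 12.1190 > 0 → local minimum

Critical points: x = -sqrt(3)/2 - 1/2 ≈ -1.3660 (local maximum); x = -1/2 + sqrt(3)/2 ≈ 0.3660 (local minimum)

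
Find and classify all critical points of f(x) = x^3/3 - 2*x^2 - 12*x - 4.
f'(x) = x^2 - 4*x - 12

Solve f'(x) = 0:
  Factor: x^2 - 4*x - 12 = (x - 6)*(x + 2) = 0.
  ⇒ x = -2, 6

f''(x) = 2*x - 4
Second-derivative test at each critical point:
  f''(-2) = -8 < 0 → local maximum
  f''(6) = 8 > 0 → local minimum

Critical points: x = -2 (local maximum); x = 6 (local minimum)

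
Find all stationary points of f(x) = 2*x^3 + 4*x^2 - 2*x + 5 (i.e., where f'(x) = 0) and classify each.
f'(x) = 6*x^2 + 8*x - 2

Solve f'(x) = 0:
  Factor: 6*x^2 + 8*x - 2 = 2*(3*x^2 + 4*x - 1); 3*x^2 + 4*x - 1 = 0 has no rational roots; quadratic formula: x = (-4 ± √28)/6.
  ⇒ x = -sqrt(7)/3 - 2/3 ≈ -1.5486, -2/3 + sqrt(7)/3 ≈ 0.2153

f''(x) = 12*x + 8
Second-derivative test at each critical point:
  f''(-1.5486) = -10.5830 < 0 → local maximum
  f''(0.2153) = 10.5830 > 0 → local minimum

Critical points: x = -sqrt(7)/3 - 2/3 ≈ -1.5486 (local maximum); x = -2/3 + sqrt(7)/3 ≈ 0.2153 (local minimum)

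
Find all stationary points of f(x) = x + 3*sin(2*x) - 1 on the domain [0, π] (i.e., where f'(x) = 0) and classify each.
f'(x) = 6*cos(2*x) + 1

Solve f'(x) = 0 on [0, π]:
  f'(x) = 0 ⇔ cos(2*x) = -1/6, i.e. 2*x = ±arccos(-1/6) + 2nπ; keep the solutions lying in [0, π].
  ⇒ x = acos(-1/6)/2 ≈ 0.8691, pi - acos(-1/6)/2 ≈ 2.2725

f''(x) = -12*sin(2*x)
Second-derivative test at each critical point:
  f''(0.8691) = -11.8322 < 0 → local maximum
  f''(2.2725) = 11.8322 > 0 → local minimum

Critical points: x = acos(-1/6)/2 ≈ 0.8691 (local maximum); x = pi - acos(-1/6)/2 ≈ 2.2725 (local minimum)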